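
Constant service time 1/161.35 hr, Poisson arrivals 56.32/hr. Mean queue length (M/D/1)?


ρ = 56.32/161.35 = 0.3491
M/D/1: Lq = ρ²/(2(1−ρ)) = 0.1218/(2·0.6509) = 0.09359

Final: 0.09359


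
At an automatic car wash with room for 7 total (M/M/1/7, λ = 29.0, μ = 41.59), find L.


ρ = 29.0/41.59 = 0.6973
L = ρ[1 − (K+1)ρ^K + Kρ^(K+1)] / [(1−ρ)(1−ρ^(K+1))]
Numerator: 0.6973·(1 − 8·0.080143 + 7·0.055882) = 0.522986
Denominator: (0.3027)·(0.944118) = 0.285801
L = 0.522986/0.285801 = 1.8299

Final: 1.8299


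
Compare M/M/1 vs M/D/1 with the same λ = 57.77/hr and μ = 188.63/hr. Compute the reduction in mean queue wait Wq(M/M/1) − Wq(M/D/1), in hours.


ρ = 57.77/188.63 = 0.3063
Wq(M/M/1) = ρ/(μ−λ) = 0.3063/130.86 = 0.002340 hr
Wq(M/D/1) = ρ/(2(μ−λ)) = 0.001170 hr
Savings = 0.002340 − 0.001170 = 0.001170 hr

Final: 0.001170 hr


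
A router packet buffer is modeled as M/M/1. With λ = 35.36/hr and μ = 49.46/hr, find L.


ρ = λ/μ = 35.36/49.46 = 0.7149
L = ρ/(1−ρ) = 0.7149/(1 − 0.7149) = 0.7149/0.2851 = 2.5078

Final: 2.5078


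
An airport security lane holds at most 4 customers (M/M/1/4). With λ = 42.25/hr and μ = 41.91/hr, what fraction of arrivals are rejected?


ρ = λ/μ = 42.25/41.91 = 1.0081
P_K = (1−ρ)ρ^K/(1−ρ^(K+1)) = (-0.008113·1.032848)/(1 − 1.041227)
= -0.008379/-0.041227 = 0.203245

Final: 0.203245


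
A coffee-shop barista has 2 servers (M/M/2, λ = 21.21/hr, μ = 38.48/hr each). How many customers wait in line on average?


a = λ/μ = 0.5512; ρ = a/2 = 0.2756
P₀ = 0.567892
Lq = P₀·a^c·ρ / (c!·(1−ρ)²) = 0.567892·0.30382·0.2756/(2·0.52476)
= 0.04531

Final: 0.04531


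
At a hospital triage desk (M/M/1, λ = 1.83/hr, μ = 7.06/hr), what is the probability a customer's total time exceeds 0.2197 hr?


W ~ Exponential(μ−λ) for M/M/1.
μ − λ = 7.06 − 1.83 = 5.2300
P(W > t) = e^{−(μ−λ)t} = e^{−1.1490} = 0.316944

Final: 0.316944


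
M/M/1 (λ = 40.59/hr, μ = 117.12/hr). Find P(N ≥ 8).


ρ = 40.59/117.12 = 0.3466
P(N ≥ n) = ρ^n = 0.3466^8 = 0.0002081

Final: 0.0002081


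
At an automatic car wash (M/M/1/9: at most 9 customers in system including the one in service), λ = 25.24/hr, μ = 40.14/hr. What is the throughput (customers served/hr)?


ρ = 0.6288; P_K = (1−ρ)ρ^9/(1−ρ^10) = 0.005760
λ_eff = λ(1 − P_K) = 25.24·(1 − 0.005760) = 25.24·0.994240 = 25.0946 /hr

Final: 25.0946 /hr


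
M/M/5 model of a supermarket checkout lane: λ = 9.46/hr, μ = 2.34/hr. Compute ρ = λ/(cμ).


ρ = λ/(cμ) = 9.46/(5·2.34) = 9.46/11.70 = 0.8085

Final: 0.8085


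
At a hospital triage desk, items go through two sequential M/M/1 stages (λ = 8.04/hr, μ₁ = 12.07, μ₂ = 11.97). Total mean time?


Each node sees arrival rate λ = 8.04/hr (tandem ⇒ throughput preserved).
W₁ = 1/(μ₁−λ) = 1/(12.07−8.04) = 0.24814 hr
W₂ = 1/(μ₂−λ) = 1/(11.97−8.04) = 0.25445 hr
W_total = W₁ + W₂ = 0.24814 + 0.25445 = 0.50259 hr

Final: 0.50259 hr


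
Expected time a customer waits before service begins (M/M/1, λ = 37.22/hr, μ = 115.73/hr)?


ρ = 37.22/115.73 = 0.3216
Wq = ρ/(μ−λ) = 0.3216/(115.73 − 37.22) = 0.3216/78.51 = 0.004096 hr

Final: 0.004096 hr


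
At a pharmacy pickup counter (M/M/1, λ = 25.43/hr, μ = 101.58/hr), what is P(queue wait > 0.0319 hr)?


ρ = 25.43/101.58 = 0.2503
P(Wq > t) = ρ·e^{−(μ−λ)t} = 0.2503·e^{−2.4292}
= 0.2503·0.088109 = 0.022058

Final: 0.022058


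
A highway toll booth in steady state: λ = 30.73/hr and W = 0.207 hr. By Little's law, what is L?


L = λW = 30.73·0.207 = 6.3611

Final: 6.3611


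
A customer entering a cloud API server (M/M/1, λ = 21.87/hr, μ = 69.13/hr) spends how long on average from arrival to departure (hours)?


W = 1/(μ−λ) = 1/(69.13 − 21.87) = 1/47.26 = 0.02116 hr

Final: 0.02116 hr


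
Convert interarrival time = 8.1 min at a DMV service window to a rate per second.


λ = 1/(interarrival time) in consistent units.
1 second = 0.0166667 min, so λ = 0.0166667/8.1 = 0.002058 per second

Final: 0.002058 /sec


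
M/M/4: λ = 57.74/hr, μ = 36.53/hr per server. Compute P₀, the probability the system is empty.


a = λ/μ = 57.74/36.53 = 1.5806; ρ = a/c = 0.3952
Σ_{k=0}^{3} a^k/k! (terms k=0..3) = 1.00000 + 1.58062 + 1.24918 + 0.65816 = 4.48795
Tail: a^4/(4!(1−ρ)) = 6.24178/(24·0.6048) = 0.42998
P₀ = 1/(4.48795 + 0.42998) = 1/4.91794 = 0.203337

Final: 0.203337


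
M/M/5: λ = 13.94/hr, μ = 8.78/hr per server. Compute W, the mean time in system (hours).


a = 1.5877; ρ = 0.3175; P₀ = 0.203953
Lq = P₀·a^c·ρ/(c!(1−ρ)²) = 0.01169
Wq = Lq/λ = 0.01169/13.94 = 0.0008386 hr
W = Wq + 1/μ = 0.0008386 + 0.11390 = 0.11473 hr

Final: 0.11473 hr


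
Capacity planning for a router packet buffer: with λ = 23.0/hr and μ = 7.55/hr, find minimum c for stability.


Stability requires cμ > λ ⇔ c > λ/μ.
λ/μ = 23.0/7.55 = 3.0464
Minimum integer c = ⌊3.0464⌋ + 1 = 4
Check: 4·7.55 = 30.20 > 23.0, while 3·7.55 = 22.65 ≤ 23.0

Final: 4 servers


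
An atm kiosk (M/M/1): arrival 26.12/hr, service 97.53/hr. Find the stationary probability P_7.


ρ = 26.12/97.53 = 0.2678
P_n = (1−ρ)·ρ^n = (1 − 0.2678)·0.2678^7 = 0.7322·0.00009882 = 0.00007235

Final: 0.00007235


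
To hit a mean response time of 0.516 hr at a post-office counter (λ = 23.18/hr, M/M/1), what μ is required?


W = 1/(μ−λ) ⇒ μ − λ = 1/W = 1/0.516 = 1.9380
μ = λ + 1/W = 23.18 + 1.9380 = 25.1180 per hr

Final: 25.1180 /hr


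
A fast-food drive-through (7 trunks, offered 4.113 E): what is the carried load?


B(7,4.113) = 0.068619 (Erlang-B)
Carried load = a(1 − B) = 4.113·(1 − 0.068619) = 4.113·0.931381 = 3.8308 E

Final: 3.8308 Erlangs


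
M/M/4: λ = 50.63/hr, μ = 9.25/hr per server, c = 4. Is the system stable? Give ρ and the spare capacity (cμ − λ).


Total capacity cμ = 4·9.25 = 37.00/hr
ρ = λ/(cμ) = 50.63/37.00 = 1.3684
Stable ⇔ ρ < 1: NO
Spare capacity = cμ − λ = 37.00 − 50.63 = -13.63/hr

Final: ρ = 1.3684; unstable; margin = -13.63/hr


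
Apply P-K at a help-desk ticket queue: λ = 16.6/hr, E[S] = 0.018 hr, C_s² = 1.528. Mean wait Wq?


ρ = λ·E[S] = 16.6·0.018 = 0.2988
E[S²] = E[S]²(1+C_s²) = 0.018²·(1+1.528) = 0.0008191
Wq = λ·E[S²]/(2(1−ρ)) = 16.6·0.0008191/(2·0.7012) = 0.009695 hr

Final: 0.009695 hr


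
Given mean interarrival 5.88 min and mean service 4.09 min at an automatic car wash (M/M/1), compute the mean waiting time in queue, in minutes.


λ = 60/5.88 = 10.2041 /hr
μ = 60/4.09 = 14.6699 /hr
ρ = λ/μ = 10.2041/14.6699 = 0.6956
Wq = ρ/(μ−λ) = 0.6956/(14.6699−10.2041) = 0.15576 hr
In minutes: 0.15576·60 = 9.345 min

Final: 9.345 min


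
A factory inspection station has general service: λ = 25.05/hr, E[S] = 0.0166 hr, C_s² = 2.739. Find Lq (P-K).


ρ = λ·E[S] = 25.05·0.0166 = 0.4158
Lq = ρ²(1+C_s²)/(2(1−ρ)) = 0.1729·(1+2.739)/(2·0.5842)
= 0.1729·3.7390/1.1683 = 0.55337

Final: 0.55337


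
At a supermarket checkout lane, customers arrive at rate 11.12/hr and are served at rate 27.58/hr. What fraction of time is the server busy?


ρ = λ/μ = 11.12/27.58 = 0.4032

Final: 0.4032


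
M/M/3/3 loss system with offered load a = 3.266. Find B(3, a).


B(c,a) = (a^c/c!) / Σ_{k=0}^{c} a^k/k!
a^3/3! = 5.806271
Σ terms (k=0..3): 1.00000 + 3.26600 + 5.33338 + 5.80627 = 15.405649
B = 5.806271/15.405649 = 0.376892

Final: 0.376892


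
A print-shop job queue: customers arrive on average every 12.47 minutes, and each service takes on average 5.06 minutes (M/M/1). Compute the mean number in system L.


λ = 60/12.47 = 4.8115 /hr
μ = 60/5.06 = 11.8577 /hr
ρ = λ/μ = 4.8115/11.8577 = 0.4058
L = ρ/(1−ρ) = 0.4058/0.5942 = 0.6829

Final: 0.6829


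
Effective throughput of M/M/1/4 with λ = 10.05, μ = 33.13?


ρ = 0.3034; P_K = (1−ρ)ρ^4/(1−ρ^5) = 0.005914
λ_eff = λ(1 − P_K) = 10.05·(1 − 0.005914) = 10.05·0.994086 = 9.9906 /hr

Final: 9.9906 /hr


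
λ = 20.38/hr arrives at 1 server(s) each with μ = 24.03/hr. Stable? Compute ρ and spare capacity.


Total capacity cμ = 1·24.03 = 24.03/hr
ρ = λ/(cμ) = 20.38/24.03 = 0.8481
Stable ⇔ ρ < 1: YES
Spare capacity = cμ − λ = 24.03 − 20.38 = 3.65/hr

Final: ρ = 0.8481; stable; margin = 3.65/hr


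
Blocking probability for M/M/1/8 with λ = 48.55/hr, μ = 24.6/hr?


ρ = λ/μ = 48.55/24.6 = 1.9736
P_K = (1−ρ)ρ^K/(1−ρ^(K+1)) = (-0.9736·230.161679)/(1 − 454.241850)
= -224.080171/-453.241850 = 0.494394

Final: 0.494394


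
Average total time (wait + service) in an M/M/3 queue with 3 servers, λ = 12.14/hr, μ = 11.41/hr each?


a = 1.0640; ρ = 0.3547; P₀ = 0.340012
Lq = P₀·a^c·ρ/(c!(1−ρ)²) = 0.05813
Wq = Lq/λ = 0.05813/12.14 = 0.004788 hr
W = Wq + 1/μ = 0.004788 + 0.08764 = 0.09243 hr

Final: 0.09243 hr


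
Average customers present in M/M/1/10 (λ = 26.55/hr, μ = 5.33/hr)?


ρ = 26.55/5.33 = 4.9812
L = ρ[1 − (K+1)ρ^K + Kρ^(K+1)] / [(1−ρ)(1−ρ^(K+1))]
Numerator: 4.9812·(1 − 11·9405311.069732 + 10·46850095.478684) = 1818363842.068558
Denominator: (-3.9812)·(-46850094.478684) = 186521389.275362
L = 1818363842.068558/186521389.275362 = 9.7488

Final: 9.7488


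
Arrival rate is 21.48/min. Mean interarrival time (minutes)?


Mean interarrival time = 1/λ = 1/21.48 minute = 0.04655 minute
In minutes: 0.04655 × 1 = 0.04655 min

Final: 0.04655 min


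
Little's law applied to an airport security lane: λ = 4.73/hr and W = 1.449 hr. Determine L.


L = λW = 4.73·1.449 = 6.8538

Final: 6.8538


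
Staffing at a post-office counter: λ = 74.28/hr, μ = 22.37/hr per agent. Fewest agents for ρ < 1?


Stability requires cμ > λ ⇔ c > λ/μ.
λ/μ = 74.28/22.37 = 3.3205
Minimum integer c = ⌊3.3205⌋ + 1 = 4
Check: 4·22.37 = 89.48 > 74.28, while 3·22.37 = 67.11 ≤ 74.28

Final: 4 servers


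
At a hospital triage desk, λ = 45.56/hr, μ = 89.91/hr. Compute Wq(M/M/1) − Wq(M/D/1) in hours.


ρ = 45.56/89.91 = 0.5067
Wq(M/M/1) = ρ/(μ−λ) = 0.5067/44.35 = 0.01143 hr
Wq(M/D/1) = ρ/(2(μ−λ)) = 0.005713 hr
Savings = 0.01143 − 0.005713 = 0.005713 hr

Final: 0.005713 hr


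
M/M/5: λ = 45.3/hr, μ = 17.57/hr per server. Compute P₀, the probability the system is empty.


a = λ/μ = 45.3/17.57 = 2.5783; ρ = a/c = 0.5157
Σ_{k=0}^{4} a^k/k! (terms k=0..4) = 1.00000 + 2.57826 + 3.32371 + 2.85646 + 1.84117 = 11.59960
Tail: a^5/(5!(1−ρ)) = 113.92845/(120·0.4843) = 1.96017
P₀ = 1/(11.59960 + 1.96017) = 1/13.55977 = 0.073748

Final: 0.073748


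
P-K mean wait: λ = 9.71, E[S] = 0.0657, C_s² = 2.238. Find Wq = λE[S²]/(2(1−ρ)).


ρ = λ·E[S] = 9.71·0.0657 = 0.6379
E[S²] = E[S]²(1+C_s²) = 0.0657²·(1+2.238) = 0.013977
Wq = λ·E[S²]/(2(1−ρ)) = 9.71·0.013977/(2·0.3621) = 0.18742 hr

Final: 0.18742 hr


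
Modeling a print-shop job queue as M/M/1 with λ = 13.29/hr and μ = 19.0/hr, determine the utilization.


ρ = λ/μ = 13.29/19.0 = 0.6995

Final: 0.6995


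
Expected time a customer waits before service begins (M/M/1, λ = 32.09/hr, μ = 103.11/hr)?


ρ = 32.09/103.11 = 0.3112
Wq = ρ/(μ−λ) = 0.3112/(103.11 − 32.09) = 0.3112/71.02 = 0.004382 hr

Final: 0.004382 hr


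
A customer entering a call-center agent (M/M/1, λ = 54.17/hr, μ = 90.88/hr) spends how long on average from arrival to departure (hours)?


W = 1/(μ−λ) = 1/(90.88 − 54.17) = 1/36.71 = 0.02724 hr

Final: 0.02724 hr


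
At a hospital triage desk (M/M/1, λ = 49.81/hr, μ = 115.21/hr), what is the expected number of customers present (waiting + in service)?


ρ = λ/μ = 49.81/115.21 = 0.4323
L = ρ/(1−ρ) = 0.4323/(1 − 0.4323) = 0.4323/0.5677 = 0.7616

Final: 0.7616


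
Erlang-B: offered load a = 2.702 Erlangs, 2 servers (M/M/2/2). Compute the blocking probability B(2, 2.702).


B(c,a) = (a^c/c!) / Σ_{k=0}^{c} a^k/k!
a^2/2! = 3.650402
Σ terms (k=0..2): 1.00000 + 2.70200 + 3.65040 = 7.352402
B = 3.650402/7.352402 = 0.496491

Final: 0.496491


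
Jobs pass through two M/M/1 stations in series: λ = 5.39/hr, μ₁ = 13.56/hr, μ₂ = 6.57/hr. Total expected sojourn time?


Each node sees arrival rate λ = 5.39/hr (tandem ⇒ throughput preserved).
W₁ = 1/(μ₁−λ) = 1/(13.56−5.39) = 0.12240 hr
W₂ = 1/(μ₂−λ) = 1/(6.57−5.39) = 0.84746 hr
W_total = W₁ + W₂ = 0.12240 + 0.84746 = 0.96986 hr

Final: 0.96986 hr


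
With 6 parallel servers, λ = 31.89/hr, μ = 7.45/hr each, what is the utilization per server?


ρ = λ/(cμ) = 31.89/(6·7.45) = 31.89/44.70 = 0.7134

Final: 0.7134


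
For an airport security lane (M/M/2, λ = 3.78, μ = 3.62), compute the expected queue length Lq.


a = λ/μ = 1.0442; ρ = a/2 = 0.5221
P₀ = 0.313975
Lq = P₀·a^c·ρ / (c!·(1−ρ)²) = 0.313975·1.09035·0.5221/(2·0.22839)
= 0.39130

Final: 0.39130


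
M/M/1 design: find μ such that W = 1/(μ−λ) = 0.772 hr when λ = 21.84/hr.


W = 1/(μ−λ) ⇒ μ − λ = 1/W = 1/0.772 = 1.2953
μ = λ + 1/W = 21.84 + 1.2953 = 23.1353 per hr

Final: 23.1353 /hr


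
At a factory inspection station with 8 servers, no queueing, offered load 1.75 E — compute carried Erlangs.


B(8,1.75) = 0.0003791 (Erlang-B)
Carried load = a(1 − B) = 1.75·(1 − 0.0003791) = 1.75·0.999621 = 1.7493 E

Final: 1.7493 Erlangs


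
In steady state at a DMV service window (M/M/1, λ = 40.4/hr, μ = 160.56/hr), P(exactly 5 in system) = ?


ρ = 40.4/160.56 = 0.2516
P_n = (1−ρ)·ρ^n = (1 − 0.2516)·0.2516^5 = 0.7484·0.001009 = 0.0007548

Final: 0.0007548


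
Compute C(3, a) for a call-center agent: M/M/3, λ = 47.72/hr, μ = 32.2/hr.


a = λ/μ = 1.4820; ρ = a/3 = 0.4940
P₀ = 0.214951 (from M/M/c formula)
C(c,a) = [a^c/(c!(1−ρ))]·P₀ = [3.25487/(6·0.5060)]·0.214951
= 1.07208·0.214951 = 0.230446

Final: 0.230446


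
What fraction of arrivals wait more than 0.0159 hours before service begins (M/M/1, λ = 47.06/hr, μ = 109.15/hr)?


ρ = 47.06/109.15 = 0.4311
P(Wq > t) = ρ·e^{−(μ−λ)t} = 0.4311·e^{−0.9872}
= 0.4311·0.372607 = 0.160649

Final: 0.160649


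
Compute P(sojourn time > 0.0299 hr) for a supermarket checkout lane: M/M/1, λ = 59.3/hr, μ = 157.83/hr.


W ~ Exponential(μ−λ) for M/M/1.
μ − λ = 157.83 − 59.3 = 98.5300
P(W > t) = e^{−(μ−λ)t} = e^{−2.9460} = 0.052547

Final: 0.052547


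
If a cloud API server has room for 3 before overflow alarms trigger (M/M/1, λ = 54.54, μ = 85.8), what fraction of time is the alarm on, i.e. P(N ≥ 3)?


ρ = 54.54/85.8 = 0.6357
P(N ≥ n) = ρ^n = 0.6357^3 = 0.256852

Final: 0.256852


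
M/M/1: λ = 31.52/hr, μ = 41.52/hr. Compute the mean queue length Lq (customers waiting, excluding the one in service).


ρ = 31.52/41.52 = 0.7592
Lq = ρ²/(1−ρ) = 0.5763/0.2408 = 2.3928

Final: 2.3928


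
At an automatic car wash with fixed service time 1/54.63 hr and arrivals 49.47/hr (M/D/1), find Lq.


ρ = 49.47/54.63 = 0.9055
M/D/1: Lq = ρ²/(2(1−ρ)) = 0.8200/(2·0.09445) = 4.34083

Final: 4.34083


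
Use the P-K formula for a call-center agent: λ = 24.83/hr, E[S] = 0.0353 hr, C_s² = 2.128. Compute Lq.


ρ = λ·E[S] = 24.83·0.0353 = 0.8765
Lq = ρ²(1+C_s²)/(2(1−ρ)) = 0.7683·(1+2.128)/(2·0.1235)
= 0.7683·3.1280/0.2470 = 9.72902

Final: 9.72902


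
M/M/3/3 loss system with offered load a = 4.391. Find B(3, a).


B(c,a) = (a^c/c!) / Σ_{k=0}^{c} a^k/k!
a^3/3! = 14.110391
Σ terms (k=0..3): 1.00000 + 4.39100 + 9.64044 + 14.11039 = 29.141832
B = 14.110391/29.141832 = 0.484197

Final: 0.484197


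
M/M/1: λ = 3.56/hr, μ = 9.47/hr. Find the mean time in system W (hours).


W = 1/(μ−λ) = 1/(9.47 − 3.56) = 1/5.91 = 0.1692 hr

Final: 0.1692 hr


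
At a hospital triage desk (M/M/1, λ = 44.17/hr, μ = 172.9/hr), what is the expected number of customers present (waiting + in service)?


ρ = λ/μ = 44.17/172.9 = 0.2555
L = ρ/(1−ρ) = 0.2555/(1 − 0.2555) = 0.2555/0.7445 = 0.3431

Final: 0.3431


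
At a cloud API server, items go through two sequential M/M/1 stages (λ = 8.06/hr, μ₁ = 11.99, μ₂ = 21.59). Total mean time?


Each node sees arrival rate λ = 8.06/hr (tandem ⇒ throughput preserved).
W₁ = 1/(μ₁−λ) = 1/(11.99−8.06) = 0.25445 hr
W₂ = 1/(μ₂−λ) = 1/(21.59−8.06) = 0.07391 hr
W_total = W₁ + W₂ = 0.25445 + 0.07391 = 0.32836 hr

Final: 0.32836 hr


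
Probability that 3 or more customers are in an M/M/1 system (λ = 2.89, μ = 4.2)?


ρ = 2.89/4.2 = 0.6881
P(N ≥ n) = ρ^n = 0.6881^3 = 0.325796

Final: 0.325796


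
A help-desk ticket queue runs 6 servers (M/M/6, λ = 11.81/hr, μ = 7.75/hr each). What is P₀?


a = λ/μ = 11.81/7.75 = 1.5239; ρ = a/c = 0.2540
Σ_{k=0}^{5} a^k/k! (terms k=0..5) = 1.00000 + 1.52387 + 1.16109 + 0.58978 + 0.22469 + 0.06848 = 4.56792
Tail: a^6/(6!(1−ρ)) = 12.52245/(720·0.7460) = 0.02331
P₀ = 1/(4.56792 + 0.02331) = 1/4.59123 = 0.217807

Final: 0.217807


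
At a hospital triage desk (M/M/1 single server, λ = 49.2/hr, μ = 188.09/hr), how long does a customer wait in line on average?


ρ = 49.2/188.09 = 0.2616
Wq = ρ/(μ−λ) = 0.2616/(188.09 − 49.2) = 0.2616/138.89 = 0.001883 hr

Final: 0.001883 hr


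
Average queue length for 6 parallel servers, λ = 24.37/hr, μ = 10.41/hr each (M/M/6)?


a = λ/μ = 2.3410; ρ = a/6 = 0.3902
P₀ = 0.095862
Lq = P₀·a^c·ρ / (c!·(1−ρ)²) = 0.095862·164.59961·0.3902/(720·0.37189)
= 0.02299

Final: 0.02299


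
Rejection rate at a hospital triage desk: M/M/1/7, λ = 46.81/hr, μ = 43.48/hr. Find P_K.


ρ = λ/μ = 46.81/43.48 = 1.0766
P_K = (1−ρ)ρ^K/(1−ρ^(K+1)) = (-0.07659·1.676269)/(1 − 1.804649)
= -0.128380/-0.804649 = 0.159548

Final: 0.159548


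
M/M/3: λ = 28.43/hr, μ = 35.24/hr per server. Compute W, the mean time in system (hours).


a = 0.8068; ρ = 0.2689; P₀ = 0.444073
Lq = P₀·a^c·ρ/(c!(1−ρ)²) = 0.01955
Wq = Lq/λ = 0.01955/28.43 = 0.0006878 hr
W = Wq + 1/μ = 0.0006878 + 0.02838 = 0.02906 hr

Final: 0.02906 hr


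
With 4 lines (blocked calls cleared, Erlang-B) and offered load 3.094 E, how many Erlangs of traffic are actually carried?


B(4,3.094) = 0.216517 (Erlang-B)
Carried load = a(1 − B) = 3.094·(1 − 0.216517) = 3.094·0.783483 = 2.4241 E

Final: 2.4241 Erlangs


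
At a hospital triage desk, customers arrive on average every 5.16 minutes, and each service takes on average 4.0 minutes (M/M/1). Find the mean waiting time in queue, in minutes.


λ = 60/5.16 = 11.6279 /hr
μ = 60/4.0 = 15.0000 /hr
ρ = λ/μ = 11.6279/15.0000 = 0.7752
Wq = ρ/(μ−λ) = 0.7752/(15.0000−11.6279) = 0.22989 hr
In minutes: 0.22989·60 = 13.793 min

Final: 13.793 min


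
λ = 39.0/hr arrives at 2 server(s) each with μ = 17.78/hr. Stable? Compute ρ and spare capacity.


Total capacity cμ = 2·17.78 = 35.56/hr
ρ = λ/(cμ) = 39.0/35.56 = 1.0967
Stable ⇔ ρ < 1: NO
Spare capacity = cμ − λ = 35.56 − 39.0 = -3.44/hr

Final: ρ = 1.0967; unstable; margin = -3.44/hr


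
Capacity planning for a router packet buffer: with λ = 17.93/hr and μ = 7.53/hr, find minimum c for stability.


Stability requires cμ > λ ⇔ c > λ/μ.
λ/μ = 17.93/7.53 = 2.3811
Minimum integer c = ⌊2.3811⌋ + 1 = 3
Check: 3·7.53 = 22.59 > 17.93, while 2·7.53 = 15.06 ≤ 17.93

Final: 3 servers


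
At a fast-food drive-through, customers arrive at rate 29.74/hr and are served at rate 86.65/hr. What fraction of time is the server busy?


ρ = λ/μ = 29.74/86.65 = 0.3432

Final: 0.3432


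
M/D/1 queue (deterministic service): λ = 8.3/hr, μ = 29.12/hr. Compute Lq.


ρ = 8.3/29.12 = 0.2850
M/D/1: Lq = ρ²/(2(1−ρ)) = 0.08124/(2·0.7150) = 0.05681

Final: 0.05681


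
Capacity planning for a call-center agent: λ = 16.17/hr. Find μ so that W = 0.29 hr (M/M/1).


W = 1/(μ−λ) ⇒ μ − λ = 1/W = 1/0.29 = 3.4483
μ = λ + 1/W = 16.17 + 3.4483 = 19.6183 per hr

Final: 19.6183 /hr


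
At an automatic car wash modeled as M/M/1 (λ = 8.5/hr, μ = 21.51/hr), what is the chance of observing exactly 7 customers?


ρ = 8.5/21.51 = 0.3952
P_n = (1−ρ)·ρ^n = (1 − 0.3952)·0.3952^7 = 0.6048·0.001505 = 0.0009101

Final: 0.0009101


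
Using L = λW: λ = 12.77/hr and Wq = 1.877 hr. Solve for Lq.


Lq = λWq = 12.77·1.877 = 23.9693

Final: 23.9693


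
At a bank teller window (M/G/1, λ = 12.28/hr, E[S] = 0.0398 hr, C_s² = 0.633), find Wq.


ρ = λ·E[S] = 12.28·0.0398 = 0.4887
E[S²] = E[S]²(1+C_s²) = 0.0398²·(1+0.633) = 0.002587
Wq = λ·E[S²]/(2(1−ρ)) = 12.28·0.002587/(2·0.5113) = 0.03107 hr

Final: 0.03107 hr


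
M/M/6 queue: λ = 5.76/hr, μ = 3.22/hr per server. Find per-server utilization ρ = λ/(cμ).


ρ = λ/(cμ) = 5.76/(6·3.22) = 5.76/19.32 = 0.2981

Final: 0.2981


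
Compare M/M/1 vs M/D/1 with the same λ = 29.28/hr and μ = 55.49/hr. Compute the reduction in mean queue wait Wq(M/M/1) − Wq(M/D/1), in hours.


ρ = 29.28/55.49 = 0.5277
Wq(M/M/1) = ρ/(μ−λ) = 0.5277/26.21 = 0.02013 hr
Wq(M/D/1) = ρ/(2(μ−λ)) = 0.01007 hr
Savings = 0.02013 − 0.01007 = 0.01007 hr

Final: 0.01007 hr


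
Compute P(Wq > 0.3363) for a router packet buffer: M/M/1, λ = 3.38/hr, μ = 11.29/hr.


ρ = 3.38/11.29 = 0.2994
P(Wq > t) = ρ·e^{−(μ−λ)t} = 0.2994·e^{−2.6601}
= 0.2994·0.069939 = 0.020938

Final: 0.020938


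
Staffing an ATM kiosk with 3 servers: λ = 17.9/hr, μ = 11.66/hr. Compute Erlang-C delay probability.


a = λ/μ = 1.5352; ρ = a/3 = 0.5117
P₀ = 0.202083 (from M/M/c formula)
C(c,a) = [a^c/(c!(1−ρ))]·P₀ = [3.61796/(6·0.4883)]·0.202083
= 1.23494·0.202083 = 0.249559

Final: 0.249559


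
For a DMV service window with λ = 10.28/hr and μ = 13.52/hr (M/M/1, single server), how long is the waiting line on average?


ρ = 10.28/13.52 = 0.7604
Lq = ρ²/(1−ρ) = 0.5781/0.2396 = 2.4125

Final: 2.4125


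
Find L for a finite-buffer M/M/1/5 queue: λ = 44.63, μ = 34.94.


ρ = 44.63/34.94 = 1.2773
L = ρ[1 − (K+1)ρ^K + Kρ^(K+1)] / [(1−ρ)(1−ρ^(K+1))]
Numerator: 1.2773·(1 − 6·3.400321 + 5·4.343341) = 2.956741
Denominator: (-0.2773)·(-3.343341) = 0.927217
L = 2.956741/0.927217 = 3.1888

Final: 3.1888


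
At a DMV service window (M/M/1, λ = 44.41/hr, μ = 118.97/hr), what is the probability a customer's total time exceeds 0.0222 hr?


W ~ Exponential(μ−λ) for M/M/1.
μ − λ = 118.97 − 44.41 = 74.5600
P(W > t) = e^{−(μ−λ)t} = e^{−1.6552} = 0.191048

Final: 0.191048


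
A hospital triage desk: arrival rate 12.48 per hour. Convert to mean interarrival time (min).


Mean interarrival time = 1/λ = 1/12.48 hour = 0.08013 hour
In minutes: 0.08013 × 60 = 4.8077 min

Final: 4.8077 min


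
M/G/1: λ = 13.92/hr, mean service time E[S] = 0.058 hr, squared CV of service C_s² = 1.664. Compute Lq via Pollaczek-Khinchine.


ρ = λ·E[S] = 13.92·0.058 = 0.8074
Lq = ρ²(1+C_s²)/(2(1−ρ)) = 0.6518·(1+1.664)/(2·0.1926)
= 0.6518·2.6640/0.3853 = 4.50705

Final: 4.50705


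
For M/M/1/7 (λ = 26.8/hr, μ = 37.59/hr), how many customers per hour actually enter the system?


ρ = 0.7130; P_K = (1−ρ)ρ^7/(1−ρ^8) = 0.028800
λ_eff = λ(1 − P_K) = 26.8·(1 − 0.028800) = 26.8·0.971200 = 26.0282 /hr

Final: 26.0282 /hr


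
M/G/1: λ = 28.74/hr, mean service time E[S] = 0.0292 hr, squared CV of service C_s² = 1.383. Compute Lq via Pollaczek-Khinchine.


ρ = λ·E[S] = 28.74·0.0292 = 0.8392
Lq = ρ²(1+C_s²)/(2(1−ρ)) = 0.7043·(1+1.383)/(2·0.1608)
= 0.7043·2.3830/0.3216 = 5.21878

Final: 5.21878


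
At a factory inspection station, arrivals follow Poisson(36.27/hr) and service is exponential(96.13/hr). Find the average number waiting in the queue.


ρ = 36.27/96.13 = 0.3773
Lq = ρ²/(1−ρ) = 0.1424/0.6227 = 0.2286

Final: 0.2286


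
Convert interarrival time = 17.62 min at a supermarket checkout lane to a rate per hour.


λ = 1/(interarrival time) in consistent units.
1 hour = 60 min, so λ = 60/17.62 = 3.4052 per hour

Final: 3.4052 /hr


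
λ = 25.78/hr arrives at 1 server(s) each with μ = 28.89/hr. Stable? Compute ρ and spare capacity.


Total capacity cμ = 1·28.89 = 28.89/hr
ρ = λ/(cμ) = 25.78/28.89 = 0.8924
Stable ⇔ ρ < 1: YES
Spare capacity = cμ − λ = 28.89 − 25.78 = 3.11/hr

Final: ρ = 0.8924; stable; margin = 3.11/hr


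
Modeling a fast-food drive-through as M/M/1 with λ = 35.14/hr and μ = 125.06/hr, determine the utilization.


ρ = λ/μ = 35.14/125.06 = 0.2810

Final: 0.2810


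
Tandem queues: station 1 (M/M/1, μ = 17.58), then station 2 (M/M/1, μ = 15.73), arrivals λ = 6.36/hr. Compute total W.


Each node sees arrival rate λ = 6.36/hr (tandem ⇒ throughput preserved).
W₁ = 1/(μ₁−λ) = 1/(17.58−6.36) = 0.08913 hr
W₂ = 1/(μ₂−λ) = 1/(15.73−6.36) = 0.10672 hr
W_total = W₁ + W₂ = 0.08913 + 0.10672 = 0.19585 hr

Final: 0.19585 hr


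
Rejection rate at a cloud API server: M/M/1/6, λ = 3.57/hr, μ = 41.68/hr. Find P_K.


ρ = λ/μ = 3.57/41.68 = 0.08565
P_K = (1−ρ)ρ^K/(1−ρ^(K+1)) = (0.9143·0.0000003949)/(1 − 0.00000003382)
= 0.0000003610/1.000000 = 0.0000003610

Final: 0.0000003610


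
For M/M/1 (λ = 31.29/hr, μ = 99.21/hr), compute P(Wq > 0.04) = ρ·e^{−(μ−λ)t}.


ρ = 31.29/99.21 = 0.3154
P(Wq > t) = ρ·e^{−(μ−λ)t} = 0.3154·e^{−2.7168}
= 0.3154·0.066086 = 0.020843

Final: 0.020843


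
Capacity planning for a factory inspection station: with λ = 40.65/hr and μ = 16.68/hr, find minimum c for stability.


Stability requires cμ > λ ⇔ c > λ/μ.
λ/μ = 40.65/16.68 = 2.4371
Minimum integer c = ⌊2.4371⌋ + 1 = 3
Check: 3·16.68 = 50.04 > 40.65, while 2·16.68 = 33.36 ≤ 40.65

Final: 3 servers


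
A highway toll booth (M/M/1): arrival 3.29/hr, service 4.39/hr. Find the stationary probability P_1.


ρ = 3.29/4.39 = 0.7494
P_n = (1−ρ)·ρ^n = (1 − 0.7494)·0.7494^1 = 0.2506·0.749431 = 0.187784

Final: 0.187784


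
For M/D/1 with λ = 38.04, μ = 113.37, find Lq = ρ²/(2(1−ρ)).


ρ = 38.04/113.37 = 0.3355
M/D/1: Lq = ρ²/(2(1−ρ)) = 0.1126/(2·0.6645) = 0.08472

Final: 0.08472


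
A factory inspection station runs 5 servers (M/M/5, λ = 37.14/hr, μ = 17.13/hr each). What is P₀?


a = λ/μ = 37.14/17.13 = 2.1681; ρ = a/c = 0.4336
Σ_{k=0}^{4} a^k/k! (terms k=0..4) = 1.00000 + 2.16813 + 2.35039 + 1.69864 + 0.92072 = 8.13787
Tail: a^5/(5!(1−ρ)) = 47.90962/(120·0.5664) = 0.70492
P₀ = 1/(8.13787 + 0.70492) = 1/8.84279 = 0.113086

Final: 0.113086


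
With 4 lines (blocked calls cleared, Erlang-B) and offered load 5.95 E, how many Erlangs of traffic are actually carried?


B(4,5.95) = 0.466350 (Erlang-B)
Carried load = a(1 − B) = 5.95·(1 − 0.466350) = 5.95·0.533650 = 3.1752 E

Final: 3.1752 Erlangs


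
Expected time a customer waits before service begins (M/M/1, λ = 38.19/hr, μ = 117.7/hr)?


ρ = 38.19/117.7 = 0.3245
Wq = ρ/(μ−λ) = 0.3245/(117.7 − 38.19) = 0.3245/79.51 = 0.004081 hr

Final: 0.004081 hr


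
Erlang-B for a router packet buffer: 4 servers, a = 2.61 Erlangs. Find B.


B(c,a) = (a^c/c!) / Σ_{k=0}^{c} a^k/k!
a^4/4! = 1.933529
Σ terms (k=0..4): 1.00000 + 2.61000 + 3.40605 + 2.96326 + 1.93353 = 11.912843
B = 1.933529/11.912843 = 0.162306

Final: 0.162306


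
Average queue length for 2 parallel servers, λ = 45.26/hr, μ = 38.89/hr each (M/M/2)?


a = λ/μ = 1.1638; ρ = a/2 = 0.5819
P₀ = 0.264304
Lq = P₀·a^c·ρ / (c!·(1−ρ)²) = 0.264304·1.35442·0.5819/(2·0.17481)
= 0.59581

Final: 0.59581


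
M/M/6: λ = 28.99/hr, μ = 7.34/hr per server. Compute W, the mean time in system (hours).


a = 3.9496; ρ = 0.6583; P₀ = 0.017670
Lq = P₀·a^c·ρ/(c!(1−ρ)²) = 0.52510
Wq = Lq/λ = 0.52510/28.99 = 0.01811 hr
W = Wq + 1/μ = 0.01811 + 0.13624 = 0.15435 hr

Final: 0.15435 hr


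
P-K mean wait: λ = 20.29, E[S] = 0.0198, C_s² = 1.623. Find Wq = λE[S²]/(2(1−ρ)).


ρ = λ·E[S] = 20.29·0.0198 = 0.4017
E[S²] = E[S]²(1+C_s²) = 0.0198²·(1+1.623) = 0.001028
Wq = λ·E[S²]/(2(1−ρ)) = 20.29·0.001028/(2·0.5983) = 0.01744 hr

Final: 0.01744 hr


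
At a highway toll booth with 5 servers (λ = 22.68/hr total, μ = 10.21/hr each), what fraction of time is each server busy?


ρ = λ/(cμ) = 22.68/(5·10.21) = 22.68/51.05 = 0.4443

Final: 0.4443


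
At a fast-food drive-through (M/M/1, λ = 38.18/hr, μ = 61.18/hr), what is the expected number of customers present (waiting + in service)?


ρ = λ/μ = 38.18/61.18 = 0.6241
L = ρ/(1−ρ) = 0.6241/(1 − 0.6241) = 0.6241/0.3759 = 1.6600

Final: 1.6600


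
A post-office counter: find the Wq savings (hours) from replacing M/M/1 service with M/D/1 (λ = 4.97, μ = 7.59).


ρ = 4.97/7.59 = 0.6548
Wq(M/M/1) = ρ/(μ−λ) = 0.6548/2.62 = 0.24993 hr
Wq(M/D/1) = ρ/(2(μ−λ)) = 0.12496 hr
Savings = 0.24993 − 0.12496 = 0.12496 hr

Final: 0.12496 hr


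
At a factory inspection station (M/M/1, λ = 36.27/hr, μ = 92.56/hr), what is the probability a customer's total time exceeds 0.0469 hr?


W ~ Exponential(μ−λ) for M/M/1.
μ − λ = 92.56 − 36.27 = 56.2900
P(W > t) = e^{−(μ−λ)t} = e^{−2.6400} = 0.071361

Final: 0.071361


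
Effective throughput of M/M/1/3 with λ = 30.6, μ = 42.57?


ρ = 0.7188; P_K = (1−ρ)ρ^3/(1−ρ^4) = 0.142471
λ_eff = λ(1 − P_K) = 30.6·(1 − 0.142471) = 30.6·0.857529 = 26.2404 /hr

Final: 26.2404 /hr


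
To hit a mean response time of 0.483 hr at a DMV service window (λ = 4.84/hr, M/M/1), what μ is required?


W = 1/(μ−λ) ⇒ μ − λ = 1/W = 1/0.483 = 2.0704
μ = λ + 1/W = 4.84 + 2.0704 = 6.9104 per hr

Final: 6.9104 /hr


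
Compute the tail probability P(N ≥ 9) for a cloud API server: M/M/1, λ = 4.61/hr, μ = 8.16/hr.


ρ = 4.61/8.16 = 0.5650
P(N ≥ n) = ρ^n = 0.5650^9 = 0.005863

Final: 0.005863


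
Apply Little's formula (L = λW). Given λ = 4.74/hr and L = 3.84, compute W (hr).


W = L/λ = 3.84/4.74 = 0.8101 hr

Final: 0.8101 hr


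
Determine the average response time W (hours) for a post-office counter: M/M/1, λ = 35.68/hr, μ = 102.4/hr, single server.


W = 1/(μ−λ) = 1/(102.4 − 35.68) = 1/66.72 = 0.01499 hr

Final: 0.01499 hr


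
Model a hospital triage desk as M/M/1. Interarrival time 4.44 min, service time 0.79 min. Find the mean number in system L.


λ = 60/4.44 = 13.5135 /hr
μ = 60/0.79 = 75.9494 /hr
ρ = λ/μ = 13.5135/75.9494 = 0.1779
L = ρ/(1−ρ) = 0.1779/0.8221 = 0.2164

Final: 0.2164


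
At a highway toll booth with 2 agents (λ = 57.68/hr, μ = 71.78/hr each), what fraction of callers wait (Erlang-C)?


a = λ/μ = 0.8036; ρ = a/2 = 0.4018
P₀ = 0.426754 (from M/M/c formula)
C(c,a) = [a^c/(c!(1−ρ))]·P₀ = [0.64572/(2·0.5982)]·0.426754
= 0.53970·0.426754 = 0.230321

Final: 0.230321


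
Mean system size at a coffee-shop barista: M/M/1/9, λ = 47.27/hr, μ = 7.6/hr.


ρ = 47.27/7.6 = 6.2197
L = ρ[1 − (K+1)ρ^K + Kρ^(K+1)] / [(1−ρ)(1−ρ^(K+1))]
Numerator: 6.2197·(1 − 10·13929902.934144 + 9·86640330.486449) = 3983517201.203917
Denominator: (-5.2197)·(-86640329.486449) = 452239719.832555
L = 3983517201.203917/452239719.832555 = 8.8084

Final: 8.8084


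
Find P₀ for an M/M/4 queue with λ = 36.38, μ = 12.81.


a = λ/μ = 36.38/12.81 = 2.8400; ρ = a/c = 0.7100
Σ_{k=0}^{3} a^k/k! (terms k=0..3) = 1.00000 + 2.83997 + 4.03271 + 3.81759 = 11.69027
Tail: a^4/(4!(1−ρ)) = 65.05104/(24·0.2900) = 9.34616
P₀ = 1/(11.69027 + 9.34616) = 1/21.03643 = 0.047537

Final: 0.047537


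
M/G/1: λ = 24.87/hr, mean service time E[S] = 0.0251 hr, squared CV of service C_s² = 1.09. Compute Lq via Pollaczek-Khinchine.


ρ = λ·E[S] = 24.87·0.0251 = 0.6242
Lq = ρ²(1+C_s²)/(2(1−ρ)) = 0.3897·(1+1.09)/(2·0.3758)
= 0.3897·2.0900/0.7515 = 1.08368

Final: 1.08368


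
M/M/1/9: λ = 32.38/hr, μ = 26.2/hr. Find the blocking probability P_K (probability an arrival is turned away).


ρ = λ/μ = 32.38/26.2 = 1.2359
P_K = (1−ρ)ρ^K/(1−ρ^(K+1)) = (-0.2359·6.726358)/(1 − 8.312957)
= -1.586599/-7.312957 = 0.216957

Final: 0.216957


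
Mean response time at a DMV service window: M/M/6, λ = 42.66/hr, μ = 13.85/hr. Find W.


a = 3.0801; ρ = 0.5134; P₀ = 0.045061
Lq = P₀·a^c·ρ/(c!(1−ρ)²) = 0.11585
Wq = Lq/λ = 0.11585/42.66 = 0.002716 hr
W = Wq + 1/μ = 0.002716 + 0.07220 = 0.07492 hr

Final: 0.07492 hr


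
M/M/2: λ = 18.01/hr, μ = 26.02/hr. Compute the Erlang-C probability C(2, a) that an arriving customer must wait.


a = λ/μ = 0.6922; ρ = a/2 = 0.3461
P₀ = 0.485796 (from M/M/c formula)
C(c,a) = [a^c/(c!(1−ρ))]·P₀ = [0.47909/(2·0.6539)]·0.485796
= 0.36632·0.485796 = 0.177956

Final: 0.177956


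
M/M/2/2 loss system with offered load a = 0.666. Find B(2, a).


B(c,a) = (a^c/c!) / Σ_{k=0}^{c} a^k/k!
a^2/2! = 0.221778
Σ terms (k=0..2): 1.00000 + 0.66600 + 0.22178 = 1.887778
B = 0.221778/1.887778 = 0.117481

Final: 0.117481


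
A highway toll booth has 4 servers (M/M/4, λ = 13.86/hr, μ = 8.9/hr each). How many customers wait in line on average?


a = λ/μ = 1.5573; ρ = a/4 = 0.3893
P₀ = 0.208305
Lq = P₀·a^c·ρ / (c!·(1−ρ)²) = 0.208305·5.88156·0.3893/(24·0.37292)
= 0.05329

Final: 0.05329


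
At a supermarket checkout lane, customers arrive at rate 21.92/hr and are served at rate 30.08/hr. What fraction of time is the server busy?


ρ = λ/μ = 21.92/30.08 = 0.7287

Final: 0.7287


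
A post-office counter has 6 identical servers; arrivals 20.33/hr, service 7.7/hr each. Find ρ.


ρ = λ/(cμ) = 20.33/(6·7.7) = 20.33/46.20 = 0.4400

Final: 0.4400


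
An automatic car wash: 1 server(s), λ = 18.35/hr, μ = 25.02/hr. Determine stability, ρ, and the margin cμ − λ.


Total capacity cμ = 1·25.02 = 25.02/hr
ρ = λ/(cμ) = 18.35/25.02 = 0.7334
Stable ⇔ ρ < 1: YES
Spare capacity = cμ − λ = 25.02 − 18.35 = 6.67/hr

Final: ρ = 0.7334; stable; margin = 6.67/hr


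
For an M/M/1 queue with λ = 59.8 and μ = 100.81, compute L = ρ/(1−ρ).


ρ = λ/μ = 59.8/100.81 = 0.5932
L = ρ/(1−ρ) = 0.5932/(1 − 0.5932) = 0.5932/0.4068 = 1.4582

Final: 1.4582


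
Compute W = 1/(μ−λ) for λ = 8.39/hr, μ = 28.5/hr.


W = 1/(μ−λ) = 1/(28.5 − 8.39) = 1/20.11 = 0.04973 hr

Final: 0.04973 hr


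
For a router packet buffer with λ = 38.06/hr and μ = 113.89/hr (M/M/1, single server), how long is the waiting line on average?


ρ = 38.06/113.89 = 0.3342
Lq = ρ²/(1−ρ) = 0.1117/0.6658 = 0.1677

Final: 0.1677


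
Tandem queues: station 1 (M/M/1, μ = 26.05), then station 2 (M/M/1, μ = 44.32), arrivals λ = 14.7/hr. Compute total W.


Each node sees arrival rate λ = 14.7/hr (tandem ⇒ throughput preserved).
W₁ = 1/(μ₁−λ) = 1/(26.05−14.7) = 0.08811 hr
W₂ = 1/(μ₂−λ) = 1/(44.32−14.7) = 0.03376 hr
W_total = W₁ + W₂ = 0.08811 + 0.03376 = 0.12187 hr

Final: 0.12187 hr


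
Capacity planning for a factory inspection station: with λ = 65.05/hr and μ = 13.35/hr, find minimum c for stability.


Stability requires cμ > λ ⇔ c > λ/μ.
λ/μ = 65.05/13.35 = 4.8727
Minimum integer c = ⌊4.8727⌋ + 1 = 5
Check: 5·13.35 = 66.75 > 65.05, while 4·13.35 = 53.40 ≤ 65.05

Final: 5 servers


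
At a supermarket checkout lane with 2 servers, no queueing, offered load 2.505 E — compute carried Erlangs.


B(2,2.505) = 0.472338 (Erlang-B)
Carried load = a(1 − B) = 2.505·(1 − 0.472338) = 2.505·0.527662 = 1.3218 E

Final: 1.3218 Erlangs


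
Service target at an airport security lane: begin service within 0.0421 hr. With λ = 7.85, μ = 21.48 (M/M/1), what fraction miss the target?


ρ = 7.85/21.48 = 0.3655
P(Wq > t) = ρ·e^{−(μ−λ)t} = 0.3655·e^{−0.5738}
= 0.3655·0.563368 = 0.205886

Final: 0.205886


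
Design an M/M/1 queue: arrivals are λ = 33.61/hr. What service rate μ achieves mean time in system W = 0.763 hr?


W = 1/(μ−λ) ⇒ μ − λ = 1/W = 1/0.763 = 1.3106
μ = λ + 1/W = 33.61 + 1.3106 = 34.9206 per hr

Final: 34.9206 /hr


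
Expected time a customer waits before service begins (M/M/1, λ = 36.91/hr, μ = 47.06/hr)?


ρ = 36.91/47.06 = 0.7843
Wq = ρ/(μ−λ) = 0.7843/(47.06 − 36.91) = 0.7843/10.15 = 0.07727 hr

Final: 0.07727 hr


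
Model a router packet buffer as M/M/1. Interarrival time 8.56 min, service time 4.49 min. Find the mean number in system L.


λ = 60/8.56 = 7.0093 /hr
μ = 60/4.49 = 13.3630 /hr
ρ = λ/μ = 7.0093/13.3630 = 0.5245
L = ρ/(1−ρ) = 0.5245/0.4755 = 1.1032

Final: 1.1032


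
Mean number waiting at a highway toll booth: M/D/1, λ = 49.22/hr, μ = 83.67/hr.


ρ = 49.22/83.67 = 0.5883
M/D/1: Lq = ρ²/(2(1−ρ)) = 0.3461/(2·0.4117) = 0.42024

Final: 0.42024


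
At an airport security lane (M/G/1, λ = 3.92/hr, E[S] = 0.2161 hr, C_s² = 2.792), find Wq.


ρ = λ·E[S] = 3.92·0.2161 = 0.8471
E[S²] = E[S]²(1+C_s²) = 0.2161²·(1+2.792) = 0.177083
Wq = λ·E[S²]/(2(1−ρ)) = 3.92·0.177083/(2·0.1529) = 2.27018 hr

Final: 2.27018 hr


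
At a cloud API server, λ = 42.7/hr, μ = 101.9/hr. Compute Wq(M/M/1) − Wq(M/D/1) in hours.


ρ = 42.7/101.9 = 0.4190
Wq(M/M/1) = ρ/(μ−λ) = 0.4190/59.20 = 0.007078 hr
Wq(M/D/1) = ρ/(2(μ−λ)) = 0.003539 hr
Savings = 0.007078 − 0.003539 = 0.003539 hr

Final: 0.003539 hr


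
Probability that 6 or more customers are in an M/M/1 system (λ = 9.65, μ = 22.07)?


ρ = 9.65/22.07 = 0.4372
P(N ≥ n) = ρ^n = 0.4372^6 = 0.006988

Final: 0.006988


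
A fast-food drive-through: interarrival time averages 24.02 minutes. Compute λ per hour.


λ = 1/(interarrival time) in consistent units.
1 hour = 60 min, so λ = 60/24.02 = 2.4979 per hour

Final: 2.4979 /hr


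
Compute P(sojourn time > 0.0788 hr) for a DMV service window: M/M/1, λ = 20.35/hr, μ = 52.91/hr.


W ~ Exponential(μ−λ) for M/M/1.
μ − λ = 52.91 − 20.35 = 32.5600
P(W > t) = e^{−(μ−λ)t} = e^{−2.5657} = 0.076863

Final: 0.076863


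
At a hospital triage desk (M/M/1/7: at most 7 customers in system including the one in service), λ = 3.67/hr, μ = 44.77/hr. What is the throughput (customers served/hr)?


ρ = 0.08197; P_K = (1−ρ)ρ^7/(1−ρ^8) = 0.00000002284
λ_eff = λ(1 − P_K) = 3.67·(1 − 0.00000002284) = 3.67·1.000000 = 3.6700 /hr

Final: 3.6700 /hr


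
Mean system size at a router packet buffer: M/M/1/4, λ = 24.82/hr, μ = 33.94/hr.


ρ = 24.82/33.94 = 0.7313
L = ρ[1 − (K+1)ρ^K + Kρ^(K+1)] / [(1−ρ)(1−ρ^(K+1))]
Numerator: 0.7313·(1 − 5·0.285996 + 4·0.209146) = 0.297346
Denominator: (0.2687)·(0.790854) = 0.212510
L = 0.297346/0.212510 = 1.3992

Final: 1.3992


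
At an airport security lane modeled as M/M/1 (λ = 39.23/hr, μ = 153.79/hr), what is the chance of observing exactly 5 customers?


ρ = 39.23/153.79 = 0.2551
P_n = (1−ρ)·ρ^n = (1 − 0.2551)·0.2551^5 = 0.7449·0.001080 = 0.0008046

Final: 0.0008046


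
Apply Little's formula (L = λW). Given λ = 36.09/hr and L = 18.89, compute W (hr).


W = L/λ = 18.89/36.09 = 0.5234 hr

Final: 0.5234 hr


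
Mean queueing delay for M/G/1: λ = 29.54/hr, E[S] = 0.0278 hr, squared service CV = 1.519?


ρ = λ·E[S] = 29.54·0.0278 = 0.8212
E[S²] = E[S]²(1+C_s²) = 0.0278²·(1+1.519) = 0.001947
Wq = λ·E[S²]/(2(1−ρ)) = 29.54·0.001947/(2·0.1788) = 0.16083 hr

Final: 0.16083 hr


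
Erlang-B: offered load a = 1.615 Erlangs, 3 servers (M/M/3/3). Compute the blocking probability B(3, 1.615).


B(c,a) = (a^c/c!) / Σ_{k=0}^{c} a^k/k!
a^3/3! = 0.702047
Σ terms (k=0..3): 1.00000 + 1.61500 + 1.30411 + 0.70205 = 4.621160
B = 0.702047/4.621160 = 0.151920

Final: 0.151920
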